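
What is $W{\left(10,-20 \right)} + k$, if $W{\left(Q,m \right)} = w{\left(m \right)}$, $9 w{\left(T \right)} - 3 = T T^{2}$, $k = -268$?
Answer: $- \frac{10409}{9} \approx -1156.6$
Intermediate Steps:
$w{\left(T \right)} = \frac{1}{3} + \frac{T^{3}}{9}$ ($w{\left(T \right)} = \frac{1}{3} + \frac{T T^{2}}{9} = \frac{1}{3} + \frac{T^{3}}{9}$)
$W{\left(Q,m \right)} = \frac{1}{3} + \frac{m^{3}}{9}$
$W{\left(10,-20 \right)} + k = \left(\frac{1}{3} + \frac{\left(-20\right)^{3}}{9}\right) - 268 = \left(\frac{1}{3} + \frac{1}{9} \left(-8000\right)\right) - 268 = \left(\frac{1}{3} - \frac{8000}{9}\right) - 268 = - \frac{7997}{9} - 268 = - \frac{10409}{9}$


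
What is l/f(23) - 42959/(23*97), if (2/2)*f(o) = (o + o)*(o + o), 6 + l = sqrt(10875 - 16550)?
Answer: -1976405/102626 + 5*I*sqrt(227)/2116 ≈ -19.258 + 0.035601*I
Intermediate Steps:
l = -6 + 5*I*sqrt(227) (l = -6 + sqrt(10875 - 16550) = -6 + sqrt(-5675) = -6 + 5*I*sqrt(227) ≈ -6.0 + 75.333*I)
f(o) = 4*o**2 (f(o) = (o + o)*(o + o) = (2*o)*(2*o) = 4*o**2)
l/f(23) - 42959/(23*97) = (-6 + 5*I*sqrt(227))/((4*23**2)) - 42959/(23*97) = (-6 + 5*I*sqrt(227))/((4*529)) - 42959/2231 = (-6 + 5*I*sqrt(227))/2116 - 42959*1/2231 = (-6 + 5*I*sqrt(227))*(1/2116) - 42959/2231 = (-3/1058 + 5*I*sqrt(227)/2116) - 42959/2231 = -1976405/102626 + 5*I*sqrt(227)/2116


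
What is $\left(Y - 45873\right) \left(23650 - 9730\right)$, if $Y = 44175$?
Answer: $-23636160$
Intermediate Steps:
$\left(Y - 45873\right) \left(23650 - 9730\right) = \left(44175 - 45873\right) \left(23650 - 9730\right) = \left(-1698\right) 13920 = -23636160$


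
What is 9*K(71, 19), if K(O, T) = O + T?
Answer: 810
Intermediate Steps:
9*K(71, 19) = 9*(71 + 19) = 9*90 = 810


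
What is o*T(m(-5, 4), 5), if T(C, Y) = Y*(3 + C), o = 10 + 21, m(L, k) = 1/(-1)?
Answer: 310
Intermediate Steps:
m(L, k) = -1
o = 31
o*T(m(-5, 4), 5) = 31*(5*(3 - 1)) = 31*(5*2) = 31*10 = 310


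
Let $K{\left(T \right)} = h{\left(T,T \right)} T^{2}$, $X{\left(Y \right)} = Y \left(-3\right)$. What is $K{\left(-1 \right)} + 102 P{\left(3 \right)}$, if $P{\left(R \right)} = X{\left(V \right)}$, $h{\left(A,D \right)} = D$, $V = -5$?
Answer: $1529$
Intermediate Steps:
$X{\left(Y \right)} = - 3 Y$
$P{\left(R \right)} = 15$ ($P{\left(R \right)} = \left(-3\right) \left(-5\right) = 15$)
$K{\left(T \right)} = T^{3}$ ($K{\left(T \right)} = T T^{2} = T^{3}$)
$K{\left(-1 \right)} + 102 P{\left(3 \right)} = \left(-1\right)^{3} + 102 \cdot 15 = -1 + 1530 = 1529$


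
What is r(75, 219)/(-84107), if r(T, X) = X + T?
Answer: -294/84107 ≈ -0.0034955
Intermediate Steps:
r(T, X) = T + X
r(75, 219)/(-84107) = (75 + 219)/(-84107) = 294*(-1/84107) = -294/84107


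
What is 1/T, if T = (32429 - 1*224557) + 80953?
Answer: -1/111175 ≈ -8.9948e-6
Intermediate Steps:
T = -111175 (T = (32429 - 224557) + 80953 = -192128 + 80953 = -111175)
1/T = 1/(-111175) = -1/111175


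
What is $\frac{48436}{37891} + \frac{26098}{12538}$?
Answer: $\frac{798084943}{237538679} \approx 3.3598$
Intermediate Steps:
$\frac{48436}{37891} + \frac{26098}{12538} = 48436 \cdot \frac{1}{37891} + 26098 \cdot \frac{1}{12538} = \frac{48436}{37891} + \frac{13049}{6269} = \frac{798084943}{237538679}$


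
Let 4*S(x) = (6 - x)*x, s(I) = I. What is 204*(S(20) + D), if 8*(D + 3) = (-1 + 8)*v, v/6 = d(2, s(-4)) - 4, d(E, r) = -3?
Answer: -22389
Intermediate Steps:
S(x) = x*(6 - x)/4 (S(x) = ((6 - x)*x)/4 = (x*(6 - x))/4 = x*(6 - x)/4)
v = -42 (v = 6*(-3 - 4) = 6*(-7) = -42)
D = -159/4 (D = -3 + ((-1 + 8)*(-42))/8 = -3 + (7*(-42))/8 = -3 + (⅛)*(-294) = -3 - 147/4 = -159/4 ≈ -39.750)
204*(S(20) + D) = 204*((¼)*20*(6 - 1*20) - 159/4) = 204*((¼)*20*(6 - 20) - 159/4) = 204*((¼)*20*(-14) - 159/4) = 204*(-70 - 159/4) = 204*(-439/4) = -22389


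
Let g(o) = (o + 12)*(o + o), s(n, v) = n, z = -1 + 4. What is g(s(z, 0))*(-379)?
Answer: -34110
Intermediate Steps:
z = 3
g(o) = 2*o*(12 + o) (g(o) = (12 + o)*(2*o) = 2*o*(12 + o))
g(s(z, 0))*(-379) = (2*3*(12 + 3))*(-379) = (2*3*15)*(-379) = 90*(-379) = -34110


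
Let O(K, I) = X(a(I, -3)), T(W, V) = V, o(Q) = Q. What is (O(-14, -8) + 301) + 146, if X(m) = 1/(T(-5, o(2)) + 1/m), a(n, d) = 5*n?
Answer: 35353/79 ≈ 447.51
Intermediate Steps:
X(m) = 1/(2 + 1/m)
O(K, I) = 5*I/(1 + 10*I) (O(K, I) = (5*I)/(1 + 2*(5*I)) = (5*I)/(1 + 10*I) = 5*I/(1 + 10*I))
(O(-14, -8) + 301) + 146 = (5*(-8)/(1 + 10*(-8)) + 301) + 146 = (5*(-8)/(1 - 80) + 301) + 146 = (5*(-8)/(-79) + 301) + 146 = (5*(-8)*(-1/79) + 301) + 146 = (40/79 + 301) + 146 = 23819/79 + 146 = 35353/79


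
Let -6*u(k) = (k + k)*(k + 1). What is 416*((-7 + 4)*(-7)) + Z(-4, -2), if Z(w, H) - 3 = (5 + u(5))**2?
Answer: 8764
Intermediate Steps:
u(k) = -k*(1 + k)/3 (u(k) = -(k + k)*(k + 1)/6 = -2*k*(1 + k)/6 = -k*(1 + k)/3)
Z(w, H) = 28 (Z(w, H) = 3 + (5 - 1/3*5*(1 + 5))**2 = 3 + (5 - 1/3*5*6)**2 = 3 + (5 - 10)**2 = 3 + (-5)**2 = 3 + 25 = 28)
416*((-7 + 4)*(-7)) + Z(-4, -2) = 416*((-7 + 4)*(-7)) + 28 = 416*(-3*(-7)) + 28 = 416*21 + 28 = 8736 + 28 = 8764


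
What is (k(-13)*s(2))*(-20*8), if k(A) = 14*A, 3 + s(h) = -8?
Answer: -320320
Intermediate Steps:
s(h) = -11 (s(h) = -3 - 8 = -11)
(k(-13)*s(2))*(-20*8) = ((14*(-13))*(-11))*(-20*8) = -182*(-11)*(-160) = 2002*(-160) = -320320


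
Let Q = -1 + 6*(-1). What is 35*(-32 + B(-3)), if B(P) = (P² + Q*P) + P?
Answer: -175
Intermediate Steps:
Q = -7 (Q = -1 - 6 = -7)
B(P) = P² - 6*P (B(P) = (P² - 7*P) + P = P² - 6*P)
35*(-32 + B(-3)) = 35*(-32 - 3*(-6 - 3)) = 35*(-32 - 3*(-9)) = 35*(-32 + 27) = 35*(-5) = -175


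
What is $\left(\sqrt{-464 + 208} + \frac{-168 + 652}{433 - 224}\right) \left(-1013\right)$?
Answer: $- \frac{44572}{19} - 16208 i \approx -2345.9 - 16208.0 i$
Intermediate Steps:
$\left(\sqrt{-464 + 208} + \frac{-168 + 652}{433 - 224}\right) \left(-1013\right) = \left(\sqrt{-256} + \frac{484}{209}\right) \left(-1013\right) = \left(16 i + 484 \cdot \frac{1}{209}\right) \left(-1013\right) = \left(16 i + \frac{44}{19}\right) \left(-1013\right) = \left(\frac{44}{19} + 16 i\right) \left(-1013\right) = - \frac{44572}{19} - 16208 i$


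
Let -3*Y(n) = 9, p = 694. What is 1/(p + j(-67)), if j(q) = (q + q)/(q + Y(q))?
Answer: 35/24357 ≈ 0.0014370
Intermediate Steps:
Y(n) = -3 (Y(n) = -⅓*9 = -3)
j(q) = 2*q/(-3 + q) (j(q) = (q + q)/(q - 3) = (2*q)/(-3 + q) = 2*q/(-3 + q))
1/(p + j(-67)) = 1/(694 + 2*(-67)/(-3 - 67)) = 1/(694 + 2*(-67)/(-70)) = 1/(694 + 2*(-67)*(-1/70)) = 1/(694 + 67/35) = 1/(24357/35) = 35/24357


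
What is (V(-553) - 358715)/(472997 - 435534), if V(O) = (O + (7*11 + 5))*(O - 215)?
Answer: 3013/37463 ≈ 0.080426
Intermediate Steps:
V(O) = (-215 + O)*(82 + O) (V(O) = (O + (77 + 5))*(-215 + O) = (O + 82)*(-215 + O) = (82 + O)*(-215 + O) = (-215 + O)*(82 + O))
(V(-553) - 358715)/(472997 - 435534) = ((-17630 + (-553)² - 133*(-553)) - 358715)/(472997 - 435534) = ((-17630 + 305809 + 73549) - 358715)/37463 = (361728 - 358715)*(1/37463) = 3013*(1/37463) = 3013/37463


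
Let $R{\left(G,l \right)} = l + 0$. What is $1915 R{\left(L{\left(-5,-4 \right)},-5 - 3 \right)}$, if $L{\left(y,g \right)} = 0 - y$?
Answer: $-15320$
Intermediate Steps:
$L{\left(y,g \right)} = - y$
$R{\left(G,l \right)} = l$
$1915 R{\left(L{\left(-5,-4 \right)},-5 - 3 \right)} = 1915 \left(-5 - 3\right) = 1915 \left(-8\right) = -15320$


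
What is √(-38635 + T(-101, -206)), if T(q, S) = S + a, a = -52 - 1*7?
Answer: 10*I*√389 ≈ 197.23*I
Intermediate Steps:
a = -59 (a = -52 - 7 = -59)
T(q, S) = -59 + S (T(q, S) = S - 59 = -59 + S)
√(-38635 + T(-101, -206)) = √(-38635 + (-59 - 206)) = √(-38635 - 265) = √(-38900) = 10*I*√389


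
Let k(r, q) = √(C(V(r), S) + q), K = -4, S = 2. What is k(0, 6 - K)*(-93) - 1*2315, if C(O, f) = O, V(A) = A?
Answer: -2315 - 93*√10 ≈ -2609.1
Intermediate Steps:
k(r, q) = √(q + r) (k(r, q) = √(r + q) = √(q + r))
k(0, 6 - K)*(-93) - 1*2315 = √((6 - 1*(-4)) + 0)*(-93) - 1*2315 = √((6 + 4) + 0)*(-93) - 2315 = √(10 + 0)*(-93) - 2315 = √10*(-93) - 2315 = -93*√10 - 2315 = -2315 - 93*√10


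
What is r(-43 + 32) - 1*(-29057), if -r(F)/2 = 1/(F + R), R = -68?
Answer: 2295505/79 ≈ 29057.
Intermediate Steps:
r(F) = -2/(-68 + F) (r(F) = -2/(F - 68) = -2/(-68 + F))
r(-43 + 32) - 1*(-29057) = -2/(-68 + (-43 + 32)) - 1*(-29057) = -2/(-68 - 11) + 29057 = -2/(-79) + 29057 = -2*(-1/79) + 29057 = 2/79 + 29057 = 2295505/79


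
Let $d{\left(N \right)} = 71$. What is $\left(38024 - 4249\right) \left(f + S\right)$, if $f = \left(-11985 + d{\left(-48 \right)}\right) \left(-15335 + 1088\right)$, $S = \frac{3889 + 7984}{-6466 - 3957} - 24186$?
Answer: $\frac{8535111240300475}{1489} \approx 5.7321 \cdot 10^{12}$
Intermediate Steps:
$S = - \frac{252102551}{10423}$ ($S = \frac{11873}{-10423} - 24186 = 11873 \left(- \frac{1}{10423}\right) - 24186 = - \frac{11873}{10423} - 24186 = - \frac{252102551}{10423} \approx -24187.0$)
$f = 169738758$ ($f = \left(-11985 + 71\right) \left(-15335 + 1088\right) = \left(-11914\right) \left(-14247\right) = 169738758$)
$\left(38024 - 4249\right) \left(f + S\right) = \left(38024 - 4249\right) \left(169738758 - \frac{252102551}{10423}\right) = 33775 \cdot \frac{1768934972083}{10423} = \frac{8535111240300475}{1489}$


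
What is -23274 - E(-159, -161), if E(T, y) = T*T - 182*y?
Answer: -77857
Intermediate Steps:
E(T, y) = T² - 182*y
-23274 - E(-159, -161) = -23274 - ((-159)² - 182*(-161)) = -23274 - (25281 + 29302) = -23274 - 1*54583 = -23274 - 54583 = -77857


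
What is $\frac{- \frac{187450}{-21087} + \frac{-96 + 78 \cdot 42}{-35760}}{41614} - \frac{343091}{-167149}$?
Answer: $\frac{179454597427027409}{87418691842752072} \approx 2.0528$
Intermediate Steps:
$\frac{- \frac{187450}{-21087} + \frac{-96 + 78 \cdot 42}{-35760}}{41614} - \frac{343091}{-167149} = \left(\left(-187450\right) \left(- \frac{1}{21087}\right) + \left(-96 + 3276\right) \left(- \frac{1}{35760}\right)\right) \frac{1}{41614} - - \frac{343091}{167149} = \left(\frac{187450}{21087} + 3180 \left(- \frac{1}{35760}\right)\right) \frac{1}{41614} + \frac{343091}{167149} = \left(\frac{187450}{21087} - \frac{53}{596}\right) \frac{1}{41614} + \frac{343091}{167149} = \frac{110602589}{12567852} \cdot \frac{1}{41614} + \frac{343091}{167149} = \frac{110602589}{522998593128} + \frac{343091}{167149} = \frac{179454597427027409}{87418691842752072}$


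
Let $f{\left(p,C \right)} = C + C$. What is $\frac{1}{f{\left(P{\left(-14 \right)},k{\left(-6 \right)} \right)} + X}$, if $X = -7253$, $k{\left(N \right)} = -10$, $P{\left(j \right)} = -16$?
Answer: $- \frac{1}{7273} \approx -0.00013749$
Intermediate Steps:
$f{\left(p,C \right)} = 2 C$
$\frac{1}{f{\left(P{\left(-14 \right)},k{\left(-6 \right)} \right)} + X} = \frac{1}{2 \left(-10\right) - 7253} = \frac{1}{-20 - 7253} = \frac{1}{-7273} = - \frac{1}{7273}$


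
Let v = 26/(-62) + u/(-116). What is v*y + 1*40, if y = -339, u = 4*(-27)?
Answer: -119980/899 ≈ -133.46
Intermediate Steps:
u = -108
v = 460/899 (v = 26/(-62) - 108/(-116) = 26*(-1/62) - 108*(-1/116) = -13/31 + 27/29 = 460/899 ≈ 0.51168)
v*y + 1*40 = (460/899)*(-339) + 1*40 = -155940/899 + 40 = -119980/899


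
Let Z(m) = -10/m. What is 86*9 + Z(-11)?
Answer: 8524/11 ≈ 774.91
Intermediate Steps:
86*9 + Z(-11) = 86*9 - 10/(-11) = 774 - 10*(-1/11) = 774 + 10/11 = 8524/11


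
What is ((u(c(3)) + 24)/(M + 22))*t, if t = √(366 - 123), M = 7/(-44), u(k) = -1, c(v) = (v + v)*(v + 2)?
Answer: 9108*√3/961 ≈ 16.416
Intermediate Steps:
c(v) = 2*v*(2 + v) (c(v) = (2*v)*(2 + v) = 2*v*(2 + v))
M = -7/44 (M = 7*(-1/44) = -7/44 ≈ -0.15909)
t = 9*√3 (t = √243 = 9*√3 ≈ 15.588)
((u(c(3)) + 24)/(M + 22))*t = ((-1 + 24)/(-7/44 + 22))*(9*√3) = (23/(961/44))*(9*√3) = (23*(44/961))*(9*√3) = 1012*(9*√3)/961 = 9108*√3/961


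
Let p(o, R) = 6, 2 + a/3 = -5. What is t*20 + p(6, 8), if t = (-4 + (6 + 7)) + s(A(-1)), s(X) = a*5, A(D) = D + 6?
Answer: -1914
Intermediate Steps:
a = -21 (a = -6 + 3*(-5) = -6 - 15 = -21)
A(D) = 6 + D
s(X) = -105 (s(X) = -21*5 = -105)
t = -96 (t = (-4 + (6 + 7)) - 105 = (-4 + 13) - 105 = 9 - 105 = -96)
t*20 + p(6, 8) = -96*20 + 6 = -1920 + 6 = -1914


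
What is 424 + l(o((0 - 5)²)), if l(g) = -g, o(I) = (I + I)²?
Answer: -2076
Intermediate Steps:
o(I) = 4*I² (o(I) = (2*I)² = 4*I²)
424 + l(o((0 - 5)²)) = 424 - 4*((0 - 5)²)² = 424 - 4*((-5)²)² = 424 - 4*25² = 424 - 4*625 = 424 - 1*2500 = 424 - 2500 = -2076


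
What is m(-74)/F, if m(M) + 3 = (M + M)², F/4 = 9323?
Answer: 21901/37292 ≈ 0.58728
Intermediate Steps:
F = 37292 (F = 4*9323 = 37292)
m(M) = -3 + 4*M² (m(M) = -3 + (M + M)² = -3 + (2*M)² = -3 + 4*M²)
m(-74)/F = (-3 + 4*(-74)²)/37292 = (-3 + 4*5476)*(1/37292) = (-3 + 21904)*(1/37292) = 21901*(1/37292) = 21901/37292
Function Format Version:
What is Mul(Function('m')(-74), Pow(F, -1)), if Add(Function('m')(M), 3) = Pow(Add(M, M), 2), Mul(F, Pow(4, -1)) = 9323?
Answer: Rational(21901, 37292) ≈ 0.58728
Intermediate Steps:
F = 37292 (F = Mul(4, 9323) = 37292)
Function('m')(M) = Add(-3, Mul(4, Pow(M, 2))) (Function('m')(M) = Add(-3, Pow(Add(M, M), 2)) = Add(-3, Pow(Mul(2, M), 2)) = Add(-3, Mul(4, Pow(M, 2))))
Mul(Function('m')(-74), Pow(F, -1)) = Mul(Add(-3, Mul(4, Pow(-74, 2))), Pow(37292, -1)) = Mul(Add(-3, Mul(4, 5476)), Rational(1, 37292)) = Mul(Add(-3, 21904), Rational(1, 37292)) = Mul(21901, Rational(1, 37292)) = Rational(21901, 37292)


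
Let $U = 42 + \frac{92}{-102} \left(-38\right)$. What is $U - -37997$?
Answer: $\frac{1941737}{51} \approx 38073.0$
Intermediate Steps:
$U = \frac{3890}{51}$ ($U = 42 + 92 \left(- \frac{1}{102}\right) \left(-38\right) = 42 - - \frac{1748}{51} = 42 + \frac{1748}{51} = \frac{3890}{51} \approx 76.275$)
$U - -37997 = \frac{3890}{51} - -37997 = \frac{3890}{51} + 37997 = \frac{1941737}{51}$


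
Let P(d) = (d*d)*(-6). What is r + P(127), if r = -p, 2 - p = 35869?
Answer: -60907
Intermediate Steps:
p = -35867 (p = 2 - 1*35869 = 2 - 35869 = -35867)
P(d) = -6*d² (P(d) = d²*(-6) = -6*d²)
r = 35867 (r = -1*(-35867) = 35867)
r + P(127) = 35867 - 6*127² = 35867 - 6*16129 = 35867 - 96774 = -60907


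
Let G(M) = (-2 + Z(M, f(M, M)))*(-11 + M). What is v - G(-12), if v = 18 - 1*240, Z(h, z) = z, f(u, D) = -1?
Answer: -291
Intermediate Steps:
G(M) = 33 - 3*M (G(M) = (-2 - 1)*(-11 + M) = -3*(-11 + M) = 33 - 3*M)
v = -222 (v = 18 - 240 = -222)
v - G(-12) = -222 - (33 - 3*(-12)) = -222 - (33 + 36) = -222 - 1*69 = -222 - 69 = -291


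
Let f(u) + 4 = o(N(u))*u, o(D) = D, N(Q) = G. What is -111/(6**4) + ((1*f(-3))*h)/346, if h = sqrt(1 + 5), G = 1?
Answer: -37/432 - 7*sqrt(6)/346 ≈ -0.13520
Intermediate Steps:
N(Q) = 1
h = sqrt(6) ≈ 2.4495
f(u) = -4 + u (f(u) = -4 + 1*u = -4 + u)
-111/(6**4) + ((1*f(-3))*h)/346 = -111/(6**4) + ((1*(-4 - 3))*sqrt(6))/346 = -111/1296 + ((1*(-7))*sqrt(6))*(1/346) = -111*1/1296 - 7*sqrt(6)*(1/346) = -37/432 - 7*sqrt(6)/346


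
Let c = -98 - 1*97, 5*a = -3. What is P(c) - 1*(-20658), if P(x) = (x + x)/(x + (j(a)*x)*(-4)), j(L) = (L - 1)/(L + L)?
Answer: 268548/13 ≈ 20658.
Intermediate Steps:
a = -⅗ (a = (⅕)*(-3) = -⅗ ≈ -0.60000)
c = -195 (c = -98 - 97 = -195)
j(L) = (-1 + L)/(2*L) (j(L) = (-1 + L)/((2*L)) = (-1 + L)*(1/(2*L)) = (-1 + L)/(2*L))
P(x) = -6/13 (P(x) = (x + x)/(x + (((-1 - ⅗)/(2*(-⅗)))*x)*(-4)) = (2*x)/(x + (((½)*(-5/3)*(-8/5))*x)*(-4)) = (2*x)/(x + (4*x/3)*(-4)) = (2*x)/(x - 16*x/3) = (2*x)/((-13*x/3)) = (2*x)*(-3/(13*x)) = -6/13)
P(c) - 1*(-20658) = -6/13 - 1*(-20658) = -6/13 + 20658 = 268548/13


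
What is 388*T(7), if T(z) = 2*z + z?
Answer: 8148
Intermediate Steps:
T(z) = 3*z
388*T(7) = 388*(3*7) = 388*21 = 8148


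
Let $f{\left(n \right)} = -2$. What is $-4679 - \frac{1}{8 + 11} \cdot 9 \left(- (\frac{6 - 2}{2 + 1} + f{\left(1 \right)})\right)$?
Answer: $- \frac{88907}{19} \approx -4679.3$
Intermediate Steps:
$-4679 - \frac{1}{8 + 11} \cdot 9 \left(- (\frac{6 - 2}{2 + 1} + f{\left(1 \right)})\right) = -4679 - \frac{1}{8 + 11} \cdot 9 \left(- (\frac{6 - 2}{2 + 1} - 2)\right) = -4679 - \frac{1}{19} \cdot 9 \left(- (\frac{4}{3} - 2)\right) = -4679 - \frac{1}{19} \cdot 9 \left(- (4 \cdot \frac{1}{3} - 2)\right) = -4679 - \frac{9 \left(- (\frac{4}{3} - 2)\right)}{19} = -4679 - \frac{9 \left(\left(-1\right) \left(- \frac{2}{3}\right)\right)}{19} = -4679 - \frac{9}{19} \cdot \frac{2}{3} = -4679 - \frac{6}{19} = - \frac{88907}{19}$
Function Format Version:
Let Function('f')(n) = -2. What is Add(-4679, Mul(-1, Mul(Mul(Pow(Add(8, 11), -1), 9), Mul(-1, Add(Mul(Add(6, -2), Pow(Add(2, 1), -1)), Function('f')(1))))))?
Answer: Rational(-88907, 19) ≈ -4679.3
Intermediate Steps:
Add(-4679, Mul(-1, Mul(Mul(Pow(Add(8, 11), -1), 9), Mul(-1, Add(Mul(Add(6, -2), Pow(Add(2, 1), -1)), Function('f')(1)))))) = Add(-4679, Mul(-1, Mul(Mul(Pow(Add(8, 11), -1), 9), Mul(-1, Add(Mul(Add(6, -2), Pow(Add(2, 1), -1)), -2))))) = Add(-4679, Mul(-1, Mul(Mul(Pow(19, -1), 9), Mul(-1, Add(Mul(4, Pow(3, -1)), -2))))) = Add(-4679, Mul(-1, Mul(Mul(Rational(1, 19), 9), Mul(-1, Add(Mul(4, Rational(1, 3)), -2))))) = Add(-4679, Mul(-1, Mul(Rational(9, 19), Mul(-1, Add(Rational(4, 3), -2))))) = Add(-4679, Mul(-1, Mul(Rational(9, 19), Mul(-1, Rational(-2, 3))))) = Add(-4679, Mul(-1, Mul(Rational(9, 19), Rational(2, 3)))) = Add(-4679, Mul(-1, Rational(6, 19))) = Add(-4679, Rational(-6, 19)) = Rational(-88907, 19)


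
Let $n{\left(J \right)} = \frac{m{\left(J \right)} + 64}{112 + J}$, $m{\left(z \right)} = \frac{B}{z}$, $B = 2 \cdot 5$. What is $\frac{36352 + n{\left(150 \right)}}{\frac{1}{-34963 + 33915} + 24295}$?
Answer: $\frac{571457284}{381917385} \approx 1.4963$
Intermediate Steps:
$B = 10$
$m{\left(z \right)} = \frac{10}{z}$
$n{\left(J \right)} = \frac{64 + \frac{10}{J}}{112 + J}$ ($n{\left(J \right)} = \frac{\frac{10}{J} + 64}{112 + J} = \frac{64 + \frac{10}{J}}{112 + J}$)
$\frac{36352 + n{\left(150 \right)}}{\frac{1}{-34963 + 33915} + 24295} = \frac{36352 + \frac{2 \left(5 + 32 \cdot 150\right)}{150 \left(112 + 150\right)}}{\frac{1}{-34963 + 33915} + 24295} = \frac{36352 + 2 \cdot \frac{1}{150} \cdot \frac{1}{262} \left(5 + 4800\right)}{\frac{1}{-1048} + 24295} = \frac{36352 + 2 \cdot \frac{1}{150} \cdot \frac{1}{262} \cdot 4805}{- \frac{1}{1048} + 24295} = \frac{36352 + \frac{961}{3930}}{\frac{25461159}{1048}} = \frac{142864321}{3930} \cdot \frac{1048}{25461159} = \frac{571457284}{381917385}$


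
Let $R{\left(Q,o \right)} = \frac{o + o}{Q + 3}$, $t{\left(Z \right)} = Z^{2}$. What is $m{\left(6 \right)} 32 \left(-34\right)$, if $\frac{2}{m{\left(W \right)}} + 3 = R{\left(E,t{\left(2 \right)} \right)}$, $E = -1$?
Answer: $-2176$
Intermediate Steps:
$R{\left(Q,o \right)} = \frac{2 o}{3 + Q}$
$m{\left(W \right)} = 2$ ($m{\left(W \right)} = \frac{2}{-3 + \frac{2 \cdot 2^{2}}{3 - 1}} = \frac{2}{-3 + 2 \cdot 4 \cdot \frac{1}{2}} = \frac{2}{-3 + 4} = \frac{2}{1} = 2 \cdot 1 = 2$)
$m{\left(6 \right)} 32 \left(-34\right) = 2 \cdot 32 \left(-34\right) = 64 \left(-34\right) = -2176$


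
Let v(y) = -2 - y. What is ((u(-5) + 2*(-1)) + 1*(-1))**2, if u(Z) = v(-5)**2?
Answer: 36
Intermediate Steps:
u(Z) = 9 (u(Z) = (-2 - 1*(-5))**2 = (-2 + 5)**2 = 3**2 = 9)
((u(-5) + 2*(-1)) + 1*(-1))**2 = ((9 + 2*(-1)) + 1*(-1))**2 = ((9 - 2) - 1)**2 = (7 - 1)**2 = 6**2 = 36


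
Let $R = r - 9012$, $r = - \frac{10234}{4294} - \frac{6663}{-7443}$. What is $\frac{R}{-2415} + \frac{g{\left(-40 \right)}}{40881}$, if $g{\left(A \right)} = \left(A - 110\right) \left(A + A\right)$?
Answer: $\frac{100816911289114}{25042527519705} \approx 4.0258$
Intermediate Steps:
$g{\left(A \right)} = 2 A \left(-110 + A\right)$ ($g{\left(A \right)} = \left(-110 + A\right) 2 A = 2 A \left(-110 + A\right)$)
$r = - \frac{7926790}{5326707}$ ($r = \left(-10234\right) \frac{1}{4294} - - \frac{2221}{2481} = - \frac{5117}{2147} + \frac{2221}{2481} = - \frac{7926790}{5326707} \approx -1.4881$)
$R = - \frac{48012210274}{5326707}$ ($R = - \frac{7926790}{5326707} - 9012 = - \frac{48012210274}{5326707} \approx -9013.5$)
$\frac{R}{-2415} + \frac{g{\left(-40 \right)}}{40881} = - \frac{48012210274}{5326707 \left(-2415\right)} + \frac{2 \left(-40\right) \left(-110 - 40\right)}{40881} = \left(- \frac{48012210274}{5326707}\right) \left(- \frac{1}{2415}\right) + 2 \left(-40\right) \left(-150\right) \frac{1}{40881} = \frac{6858887182}{1837713915} + 12000 \cdot \frac{1}{40881} = \frac{6858887182}{1837713915} + \frac{4000}{13627} = \frac{100816911289114}{25042527519705}$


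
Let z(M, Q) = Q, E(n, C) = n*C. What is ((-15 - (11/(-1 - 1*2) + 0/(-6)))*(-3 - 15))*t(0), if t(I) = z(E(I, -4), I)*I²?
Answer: 0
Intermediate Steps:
E(n, C) = C*n
t(I) = I³ (t(I) = I*I² = I³)
((-15 - (11/(-1 - 1*2) + 0/(-6)))*(-3 - 15))*t(0) = ((-15 - (11/(-1 - 1*2) + 0/(-6)))*(-3 - 15))*0³ = ((-15 - (11/(-1 - 2) + 0*(-⅙)))*(-18))*0 = ((-15 - (11/(-3) + 0))*(-18))*0 = ((-15 - (11*(-⅓) + 0))*(-18))*0 = ((-15 - (-11/3 + 0))*(-18))*0 = ((-15 - 1*(-11/3))*(-18))*0 = ((-15 + 11/3)*(-18))*0 = -34/3*(-18)*0 = 204*0 = 0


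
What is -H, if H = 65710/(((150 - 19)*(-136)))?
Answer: 32855/8908 ≈ 3.6883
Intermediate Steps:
H = -32855/8908 (H = 65710/((131*(-136))) = 65710/(-17816) = 65710*(-1/17816) = -32855/8908 ≈ -3.6883)
-H = -1*(-32855/8908) = 32855/8908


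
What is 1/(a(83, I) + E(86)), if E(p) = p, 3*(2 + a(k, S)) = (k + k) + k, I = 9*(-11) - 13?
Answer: 1/167 ≈ 0.0059880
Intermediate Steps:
I = -112 (I = -99 - 13 = -112)
a(k, S) = -2 + k (a(k, S) = -2 + ((k + k) + k)/3 = -2 + (2*k + k)/3 = -2 + (3*k)/3 = -2 + k)
1/(a(83, I) + E(86)) = 1/((-2 + 83) + 86) = 1/(81 + 86) = 1/167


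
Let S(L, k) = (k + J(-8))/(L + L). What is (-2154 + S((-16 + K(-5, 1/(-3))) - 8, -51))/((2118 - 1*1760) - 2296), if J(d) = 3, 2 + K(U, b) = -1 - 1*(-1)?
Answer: 4665/4199 ≈ 1.1110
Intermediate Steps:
K(U, b) = -2 (K(U, b) = -2 + (-1 - 1*(-1)) = -2 + (-1 + 1) = -2 + 0 = -2)
S(L, k) = (3 + k)/(2*L) (S(L, k) = (k + 3)/(L + L) = (3 + k)/((2*L)) = (3 + k)*(1/(2*L)) = (3 + k)/(2*L))
(-2154 + S((-16 + K(-5, 1/(-3))) - 8, -51))/((2118 - 1*1760) - 2296) = (-2154 + (3 - 51)/(2*((-16 - 2) - 8)))/((2118 - 1*1760) - 2296) = (-2154 + (½)*(-48)/(-18 - 8))/((2118 - 1760) - 2296) = (-2154 + (½)*(-48)/(-26))/(358 - 2296) = (-2154 + (½)*(-1/26)*(-48))/(-1938) = (-2154 + 12/13)*(-1/1938) = -27990/13*(-1/1938) = 4665/4199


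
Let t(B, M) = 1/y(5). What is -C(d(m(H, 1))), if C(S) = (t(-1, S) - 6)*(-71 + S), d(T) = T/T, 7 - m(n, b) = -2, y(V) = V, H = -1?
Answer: -406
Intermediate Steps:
m(n, b) = 9 (m(n, b) = 7 - 1*(-2) = 7 + 2 = 9)
t(B, M) = 1/5
d(T) = 1
C(S) = 2059/5 - 29*S/5 (C(S) = (1/5 - 6)*(-71 + S) = -29*(-71 + S)/5 = 2059/5 - 29*S/5)
-C(d(m(H, 1))) = -(2059/5 - 29/5*1) = -(2059/5 - 29/5) = -1*406 = -406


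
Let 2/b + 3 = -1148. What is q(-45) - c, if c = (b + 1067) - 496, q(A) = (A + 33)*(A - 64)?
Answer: 848289/1151 ≈ 737.00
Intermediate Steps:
b = -2/1151 (b = 2/(-3 - 1148) = 2/(-1151) = 2*(-1/1151) = -2/1151 ≈ -0.0017376)
q(A) = (-64 + A)*(33 + A) (q(A) = (33 + A)*(-64 + A) = (-64 + A)*(33 + A))
c = 657219/1151 (c = (-2/1151 + 1067) - 496 = 1228115/1151 - 496 = 657219/1151 ≈ 571.00)
q(-45) - c = (-2112 + (-45)**2 - 31*(-45)) - 1*657219/1151 = (-2112 + 2025 + 1395) - 657219/1151 = 1308 - 657219/1151 = 848289/1151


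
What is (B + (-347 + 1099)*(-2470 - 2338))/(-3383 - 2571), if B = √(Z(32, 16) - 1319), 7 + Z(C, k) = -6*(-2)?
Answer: 1807808/2977 - 3*I*√146/5954 ≈ 607.26 - 0.0060882*I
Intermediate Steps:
Z(C, k) = 5 (Z(C, k) = -7 - 6*(-2) = -7 + 12 = 5)
B = 3*I*√146 (B = √(5 - 1319) = √(-1314) = 3*I*√146 ≈ 36.249*I)
(B + (-347 + 1099)*(-2470 - 2338))/(-3383 - 2571) = (3*I*√146 + (-347 + 1099)*(-2470 - 2338))/(-3383 - 2571) = (3*I*√146 + 752*(-4808))/(-5954) = (3*I*√146 - 3615616)*(-1/5954) = (-3615616 + 3*I*√146)*(-1/5954) = 1807808/2977 - 3*I*√146/5954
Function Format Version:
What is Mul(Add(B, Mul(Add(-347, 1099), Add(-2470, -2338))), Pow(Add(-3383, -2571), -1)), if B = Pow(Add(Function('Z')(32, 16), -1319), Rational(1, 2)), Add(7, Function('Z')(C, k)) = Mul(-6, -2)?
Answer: Add(Rational(1807808, 2977), Mul(Rational(-3, 5954), I, Pow(146, Rational(1, 2)))) ≈ Add(607.26, Mul(-0.0060882, I))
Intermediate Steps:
Function('Z')(C, k) = 5 (Function('Z')(C, k) = Add(-7, Mul(-6, -2)) = Add(-7, 12) = 5)
B = Mul(3, I, Pow(146, Rational(1, 2))) (B = Pow(Add(5, -1319), Rational(1, 2)) = Pow(-1314, Rational(1, 2)) = Mul(3, I, Pow(146, Rational(1, 2))) ≈ Mul(36.249, I))
Mul(Add(B, Mul(Add(-347, 1099), Add(-2470, -2338))), Pow(Add(-3383, -2571), -1)) = Mul(Add(Mul(3, I, Pow(146, Rational(1, 2))), Mul(Add(-347, 1099), Add(-2470, -2338))), Pow(Add(-3383, -2571), -1)) = Mul(Add(Mul(3, I, Pow(146, Rational(1, 2))), Mul(752, -4808)), Pow(-5954, -1)) = Mul(Add(Mul(3, I, Pow(146, Rational(1, 2))), -3615616), Rational(-1, 5954)) = Mul(Add(-3615616, Mul(3, I, Pow(146, Rational(1, 2)))), Rational(-1, 5954)) = Add(Rational(1807808, 2977), Mul(Rational(-3, 5954), I, Pow(146, Rational(1, 2))))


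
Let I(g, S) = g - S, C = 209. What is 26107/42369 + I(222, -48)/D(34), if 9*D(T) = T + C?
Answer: 449797/42369 ≈ 10.616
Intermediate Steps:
D(T) = 209/9 + T/9 (D(T) = (T + 209)/9 = (209 + T)/9 = 209/9 + T/9)
26107/42369 + I(222, -48)/D(34) = 26107/42369 + (222 - 1*(-48))/(209/9 + (⅑)*34) = 26107*(1/42369) + (222 + 48)/(209/9 + 34/9) = 26107/42369 + 270/27 = 26107/42369 + 270*(1/27) = 26107/42369 + 10 = 449797/42369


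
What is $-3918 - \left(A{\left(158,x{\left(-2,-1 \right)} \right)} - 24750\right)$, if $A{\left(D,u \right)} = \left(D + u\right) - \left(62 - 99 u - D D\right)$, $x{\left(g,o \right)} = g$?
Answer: $-4028$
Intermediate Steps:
$A{\left(D,u \right)} = -62 + D + D^{2} + 100 u$ ($A{\left(D,u \right)} = \left(D + u\right) - \left(62 - D^{2} - 99 u\right) = \left(D + u\right) + \left(-62 + D^{2} + 99 u\right) = -62 + D + D^{2} + 100 u$)
$-3918 - \left(A{\left(158,x{\left(-2,-1 \right)} \right)} - 24750\right) = -3918 - \left(\left(-62 + 158 + 158^{2} + 100 \left(-2\right)\right) - 24750\right) = -3918 - \left(\left(-62 + 158 + 24964 - 200\right) - 24750\right) = -3918 - \left(24860 - 24750\right) = -3918 - 110 = -4028$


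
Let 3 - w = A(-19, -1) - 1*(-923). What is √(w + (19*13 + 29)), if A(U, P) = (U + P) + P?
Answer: I*√623 ≈ 24.96*I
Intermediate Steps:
A(U, P) = U + 2*P (A(U, P) = (P + U) + P = U + 2*P)
w = -899 (w = 3 - ((-19 + 2*(-1)) - 1*(-923)) = 3 - ((-19 - 2) + 923) = 3 - (-21 + 923) = 3 - 1*902 = 3 - 902 = -899)
√(w + (19*13 + 29)) = √(-899 + (19*13 + 29)) = √(-899 + (247 + 29)) = √(-899 + 276) = √(-623) = I*√623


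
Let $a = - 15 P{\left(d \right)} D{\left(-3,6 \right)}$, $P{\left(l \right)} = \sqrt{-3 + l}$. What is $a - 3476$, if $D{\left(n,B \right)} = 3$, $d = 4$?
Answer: $-3521$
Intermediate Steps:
$a = -45$ ($a = - 15 \sqrt{-3 + 4} \cdot 3 = - 15 \sqrt{1} \cdot 3 = \left(-15\right) 1 \cdot 3 = \left(-15\right) 3 = -45$)
$a - 3476 = -45 - 3476 = -3521$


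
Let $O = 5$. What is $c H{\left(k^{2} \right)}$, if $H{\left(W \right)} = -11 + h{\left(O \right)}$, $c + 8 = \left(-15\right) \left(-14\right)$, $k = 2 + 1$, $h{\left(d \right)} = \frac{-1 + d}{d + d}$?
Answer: $- \frac{10706}{5} \approx -2141.2$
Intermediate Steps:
$h{\left(d \right)} = \frac{-1 + d}{2 d}$
$k = 3$
$c = 202$ ($c = -8 - -210 = -8 + 210 = 202$)
$H{\left(W \right)} = - \frac{53}{5}$ ($H{\left(W \right)} = -11 + \frac{-1 + 5}{2 \cdot 5} = -11 + \frac{1}{2} \cdot \frac{1}{5} \cdot 4 = -11 + \frac{2}{5} = - \frac{53}{5}$)
$c H{\left(k^{2} \right)} = 202 \left(- \frac{53}{5}\right) = - \frac{10706}{5}$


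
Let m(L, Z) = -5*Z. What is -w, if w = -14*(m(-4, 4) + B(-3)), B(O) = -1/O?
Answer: -826/3 ≈ -275.33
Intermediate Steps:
w = 826/3 (w = -14*(-5*4 - 1/(-3)) = -14*(-20 - 1*(-1/3)) = -14*(-20 + 1/3) = -14*(-59/3) = 826/3 ≈ 275.33)
-w = -1*826/3 = -826/3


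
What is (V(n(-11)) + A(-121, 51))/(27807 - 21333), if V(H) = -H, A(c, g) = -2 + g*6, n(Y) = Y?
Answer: 105/2158 ≈ 0.048656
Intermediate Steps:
A(c, g) = -2 + 6*g
(V(n(-11)) + A(-121, 51))/(27807 - 21333) = (-1*(-11) + (-2 + 6*51))/(27807 - 21333) = (11 + (-2 + 306))/6474 = (11 + 304)*(1/6474) = 315*(1/6474) = 105/2158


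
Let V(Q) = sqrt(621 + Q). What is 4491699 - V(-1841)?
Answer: 4491699 - 2*I*sqrt(305) ≈ 4.4917e+6 - 34.929*I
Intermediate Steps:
4491699 - V(-1841) = 4491699 - sqrt(621 - 1841) = 4491699 - sqrt(-1220) = 4491699 - 2*I*sqrt(305)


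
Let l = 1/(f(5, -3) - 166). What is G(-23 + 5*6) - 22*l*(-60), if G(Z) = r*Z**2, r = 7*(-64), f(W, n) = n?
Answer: -3711208/169 ≈ -21960.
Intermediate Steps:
l = -1/169 (l = 1/(-3 - 166) = 1/(-169) = -1/169 ≈ -0.0059172)
r = -448
G(Z) = -448*Z**2
G(-23 + 5*6) - 22*l*(-60) = -448*(-23 + 5*6)**2 - 22*(-1/169)*(-60) = -448*(-23 + 30)**2 - (-22)*(-60)/169 = -448*7**2 - 1*1320/169 = -448*49 - 1320/169 = -21952 - 1320/169 = -3711208/169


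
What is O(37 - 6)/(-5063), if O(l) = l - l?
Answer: 0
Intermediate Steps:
O(l) = 0
O(37 - 6)/(-5063) = 0/(-5063) = 0*(-1/5063) = 0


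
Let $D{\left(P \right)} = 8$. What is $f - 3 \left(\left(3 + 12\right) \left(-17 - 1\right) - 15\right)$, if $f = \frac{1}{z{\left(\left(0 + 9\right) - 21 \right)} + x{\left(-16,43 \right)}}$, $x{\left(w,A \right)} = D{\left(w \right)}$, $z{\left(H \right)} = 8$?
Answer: $\frac{13681}{16} \approx 855.06$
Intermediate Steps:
$x{\left(w,A \right)} = 8$
$f = \frac{1}{16}$ ($f = \frac{1}{8 + 8} = \frac{1}{16} \approx 0.0625$)
$f - 3 \left(\left(3 + 12\right) \left(-17 - 1\right) - 15\right) = \frac{1}{16} - 3 \left(\left(3 + 12\right) \left(-17 - 1\right) - 15\right) = \frac{1}{16} - 3 \left(15 \left(-18\right) - 15\right) = \frac{1}{16} - 3 \left(-270 - 15\right) = \frac{1}{16} - 3 \left(-285\right) = \frac{1}{16} - -855 = \frac{1}{16} + 855 = \frac{13681}{16}$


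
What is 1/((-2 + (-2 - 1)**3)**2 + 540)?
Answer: 1/1381 ≈ 0.00072411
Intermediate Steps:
1/((-2 + (-2 - 1)**3)**2 + 540) = 1/((-2 + (-3)**3)**2 + 540) = 1/((-2 - 27)**2 + 540) = 1/((-29)**2 + 540) = 1/(841 + 540) = 1/1381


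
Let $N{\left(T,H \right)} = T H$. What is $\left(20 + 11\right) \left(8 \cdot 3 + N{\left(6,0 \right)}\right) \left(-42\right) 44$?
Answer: $-1374912$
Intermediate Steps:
$N{\left(T,H \right)} = H T$
$\left(20 + 11\right) \left(8 \cdot 3 + N{\left(6,0 \right)}\right) \left(-42\right) 44 = \left(20 + 11\right) \left(8 \cdot 3 + 0 \cdot 6\right) \left(-42\right) 44 = 31 \left(24 + 0\right) \left(-42\right) 44 = 31 \cdot 24 \left(-42\right) 44 = 744 \left(-42\right) 44 = \left(-31248\right) 44 = -1374912$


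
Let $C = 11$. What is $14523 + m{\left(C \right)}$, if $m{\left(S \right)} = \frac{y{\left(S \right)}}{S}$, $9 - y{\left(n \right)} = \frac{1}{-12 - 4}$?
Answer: $\frac{2556193}{176} \approx 14524.0$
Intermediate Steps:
$y{\left(n \right)} = \frac{145}{16}$ ($y{\left(n \right)} = 9 - \frac{1}{-12 - 4} = 9 - \frac{1}{-16} = 9 - - \frac{1}{16} = 9 + \frac{1}{16} = \frac{145}{16}$)
$m{\left(S \right)} = \frac{145}{16 S}$
$14523 + m{\left(C \right)} = 14523 + \frac{145}{16 \cdot 11} = 14523 + \frac{145}{16} \cdot \frac{1}{11} = 14523 + \frac{145}{176} = \frac{2556193}{176}$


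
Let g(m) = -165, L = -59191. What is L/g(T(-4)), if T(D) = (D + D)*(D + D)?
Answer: 5381/15 ≈ 358.73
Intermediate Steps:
T(D) = 4*D**2 (T(D) = (2*D)*(2*D) = 4*D**2)
L/g(T(-4)) = -59191/(-165) = -59191*(-1/165) = 5381/15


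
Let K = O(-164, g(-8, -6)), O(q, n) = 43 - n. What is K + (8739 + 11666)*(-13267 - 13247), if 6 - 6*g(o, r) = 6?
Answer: -541018127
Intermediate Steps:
g(o, r) = 0 (g(o, r) = 1 - ⅙*6 = 1 - 1 = 0)
K = 43 (K = 43 - 1*0 = 43 + 0 = 43)
K + (8739 + 11666)*(-13267 - 13247) = 43 + (8739 + 11666)*(-13267 - 13247) = 43 + 20405*(-26514) = 43 - 541018170 = -541018127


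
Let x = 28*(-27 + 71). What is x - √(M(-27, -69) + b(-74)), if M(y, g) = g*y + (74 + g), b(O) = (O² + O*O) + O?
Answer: 1232 - √12746 ≈ 1119.1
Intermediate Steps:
b(O) = O + 2*O² (b(O) = (O² + O²) + O = 2*O² + O = O + 2*O²)
M(y, g) = 74 + g + g*y
x = 1232 (x = 28*44 = 1232)
x - √(M(-27, -69) + b(-74)) = 1232 - √((74 - 69 - 69*(-27)) - 74*(1 + 2*(-74))) = 1232 - √((74 - 69 + 1863) - 74*(1 - 148)) = 1232 - √(1868 - 74*(-147)) = 1232 - √(1868 + 10878) = 1232 - √12746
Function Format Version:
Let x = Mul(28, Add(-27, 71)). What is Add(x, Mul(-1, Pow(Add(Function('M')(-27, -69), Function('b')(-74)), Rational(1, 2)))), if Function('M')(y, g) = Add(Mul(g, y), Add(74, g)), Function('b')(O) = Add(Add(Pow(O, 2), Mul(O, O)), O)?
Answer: Add(1232, Mul(-1, Pow(12746, Rational(1, 2)))) ≈ 1119.1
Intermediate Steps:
Function('b')(O) = Add(O, Mul(2, Pow(O, 2))) (Function('b')(O) = Add(Add(Pow(O, 2), Pow(O, 2)), O) = Add(Mul(2, Pow(O, 2)), O) = Add(O, Mul(2, Pow(O, 2))))
Function('M')(y, g) = Add(74, g, Mul(g, y))
x = 1232 (x = Mul(28, 44) = 1232)
Add(x, Mul(-1, Pow(Add(Function('M')(-27, -69), Function('b')(-74)), Rational(1, 2)))) = Add(1232, Mul(-1, Pow(Add(Add(74, -69, Mul(-69, -27)), Mul(-74, Add(1, Mul(2, -74)))), Rational(1, 2)))) = Add(1232, Mul(-1, Pow(Add(Add(74, -69, 1863), Mul(-74, Add(1, -148))), Rational(1, 2)))) = Add(1232, Mul(-1, Pow(Add(1868, Mul(-74, -147)), Rational(1, 2)))) = Add(1232, Mul(-1, Pow(Add(1868, 10878), Rational(1, 2)))) = Add(1232, Mul(-1, Pow(12746, Rational(1, 2))))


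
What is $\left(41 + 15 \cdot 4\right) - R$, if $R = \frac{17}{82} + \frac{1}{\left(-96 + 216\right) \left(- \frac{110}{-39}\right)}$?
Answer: $\frac{18182467}{180400} \approx 100.79$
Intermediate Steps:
$R = \frac{37933}{180400}$ ($R = 17 \cdot \frac{1}{82} + \frac{1}{120 \left(\left(-110\right) \left(- \frac{1}{39}\right)\right)} = \frac{17}{82} + \frac{1}{120 \cdot \frac{110}{39}} = \frac{17}{82} + \frac{1}{120} \cdot \frac{39}{110} = \frac{17}{82} + \frac{13}{4400} = \frac{37933}{180400} \approx 0.21027$)
$\left(41 + 15 \cdot 4\right) - R = \left(41 + 15 \cdot 4\right) - \frac{37933}{180400} = \left(41 + 60\right) - \frac{37933}{180400} = 101 - \frac{37933}{180400} = \frac{18182467}{180400}$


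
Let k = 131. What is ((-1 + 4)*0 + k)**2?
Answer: 17161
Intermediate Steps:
((-1 + 4)*0 + k)**2 = ((-1 + 4)*0 + 131)**2 = (3*0 + 131)**2 = (0 + 131)**2 = 131**2 = 17161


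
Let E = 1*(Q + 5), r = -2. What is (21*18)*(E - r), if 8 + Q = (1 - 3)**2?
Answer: 1134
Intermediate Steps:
Q = -4 (Q = -8 + (1 - 3)**2 = -8 + (-2)**2 = -8 + 4 = -4)
E = 1 (E = 1*(-4 + 5) = 1*1 = 1)
(21*18)*(E - r) = (21*18)*(1 - 1*(-2)) = 378*(1 + 2) = 378*3 = 1134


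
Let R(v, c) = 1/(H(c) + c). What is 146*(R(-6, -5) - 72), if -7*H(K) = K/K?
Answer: -189727/18 ≈ -10540.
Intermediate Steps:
H(K) = -1/7 (H(K) = -K/(7*K) = -1/7*1 = -1/7)
R(v, c) = 1/(-1/7 + c)
146*(R(-6, -5) - 72) = 146*(7/(-1 + 7*(-5)) - 72) = 146*(7/(-1 - 35) - 72) = 146*(7/(-36) - 72) = 146*(7*(-1/36) - 72) = 146*(-7/36 - 72) = 146*(-2599/36) = -189727/18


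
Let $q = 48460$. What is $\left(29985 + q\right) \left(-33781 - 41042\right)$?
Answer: $-5869490235$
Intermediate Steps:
$\left(29985 + q\right) \left(-33781 - 41042\right) = \left(29985 + 48460\right) \left(-33781 - 41042\right) = 78445 \left(-74823\right) = -5869490235$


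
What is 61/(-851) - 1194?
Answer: -1016155/851 ≈ -1194.1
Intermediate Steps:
61/(-851) - 1194 = -1/851*61 - 1194 = -61/851 - 1194 = -1016155/851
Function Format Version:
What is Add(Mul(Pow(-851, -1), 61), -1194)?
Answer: Rational(-1016155, 851) ≈ -1194.1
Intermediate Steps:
Add(Mul(Pow(-851, -1), 61), -1194) = Add(Mul(Rational(-1, 851), 61), -1194) = Add(Rational(-61, 851), -1194) = Rational(-1016155, 851)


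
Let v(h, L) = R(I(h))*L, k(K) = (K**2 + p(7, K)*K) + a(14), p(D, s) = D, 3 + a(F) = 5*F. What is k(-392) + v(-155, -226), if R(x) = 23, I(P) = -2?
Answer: 145789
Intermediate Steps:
a(F) = -3 + 5*F
k(K) = 67 + K**2 + 7*K (k(K) = (K**2 + 7*K) + (-3 + 5*14) = (K**2 + 7*K) + (-3 + 70) = (K**2 + 7*K) + 67 = 67 + K**2 + 7*K)
v(h, L) = 23*L
k(-392) + v(-155, -226) = (67 + (-392)**2 + 7*(-392)) + 23*(-226) = (67 + 153664 - 2744) - 5198 = 150987 - 5198 = 145789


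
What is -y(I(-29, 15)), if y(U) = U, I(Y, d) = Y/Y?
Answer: -1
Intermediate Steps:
I(Y, d) = 1
-y(I(-29, 15)) = -1*1 = -1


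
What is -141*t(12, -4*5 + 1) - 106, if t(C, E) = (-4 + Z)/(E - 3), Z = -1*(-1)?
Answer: -2755/22 ≈ -125.23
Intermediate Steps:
Z = 1
t(C, E) = -3/(-3 + E) (t(C, E) = (-4 + 1)/(E - 3) = -3/(-3 + E))
-141*t(12, -4*5 + 1) - 106 = -(-423)/(-3 + (-4*5 + 1)) - 106 = -(-423)/(-3 + (-20 + 1)) - 106 = -(-423)/(-3 - 19) - 106 = -(-423)/(-22) - 106 = -(-423)*(-1)/22 - 106 = -141*3/22 - 106 = -423/22 - 106 = -2755/22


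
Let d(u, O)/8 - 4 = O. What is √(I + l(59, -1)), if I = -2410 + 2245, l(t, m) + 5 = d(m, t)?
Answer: √334 ≈ 18.276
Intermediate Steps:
d(u, O) = 32 + 8*O
l(t, m) = 27 + 8*t (l(t, m) = -5 + (32 + 8*t) = 27 + 8*t)
I = -165
√(I + l(59, -1)) = √(-165 + (27 + 8*59)) = √(-165 + (27 + 472)) = √(-165 + 499) = √334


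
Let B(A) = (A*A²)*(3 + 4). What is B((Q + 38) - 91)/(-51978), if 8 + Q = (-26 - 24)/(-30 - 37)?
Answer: 460547350571/15633059214 ≈ 29.460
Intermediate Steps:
Q = -486/67 (Q = -8 + (-26 - 24)/(-30 - 37) = -8 - 50/(-67) = -8 - 50*(-1/67) = -8 + 50/67 = -486/67 ≈ -7.2537)
B(A) = 7*A³ (B(A) = A³*7 = 7*A³)
B((Q + 38) - 91)/(-51978) = (7*((-486/67 + 38) - 91)³)/(-51978) = (7*(2060/67 - 91)³)*(-1/51978) = (7*(-4037/67)³)*(-1/51978) = (7*(-65792478653/300763))*(-1/51978) = -460547350571/300763*(-1/51978) = 460547350571/15633059214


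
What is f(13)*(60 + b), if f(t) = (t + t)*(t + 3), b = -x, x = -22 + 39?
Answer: 17888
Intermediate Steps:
x = 17
b = -17 (b = -1*17 = -17)
f(t) = 2*t*(3 + t) (f(t) = (2*t)*(3 + t) = 2*t*(3 + t))
f(13)*(60 + b) = (2*13*(3 + 13))*(60 - 17) = (2*13*16)*43 = 416*43 = 17888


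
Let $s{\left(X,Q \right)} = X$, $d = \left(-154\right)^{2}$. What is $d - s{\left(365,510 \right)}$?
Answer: $23351$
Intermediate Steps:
$d = 23716$
$d - s{\left(365,510 \right)} = 23716 - 365 = 23351$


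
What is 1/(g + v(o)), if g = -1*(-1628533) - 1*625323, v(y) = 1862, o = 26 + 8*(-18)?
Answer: 1/1005072 ≈ 9.9495e-7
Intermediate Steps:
o = -118 (o = 26 - 144 = -118)
g = 1003210 (g = 1628533 - 625323 = 1003210)
1/(g + v(o)) = 1/(1003210 + 1862) = 1/1005072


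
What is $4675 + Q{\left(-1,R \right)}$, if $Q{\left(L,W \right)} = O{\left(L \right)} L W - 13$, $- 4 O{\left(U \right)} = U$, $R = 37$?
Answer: $\frac{18611}{4} \approx 4652.8$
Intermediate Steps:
$O{\left(U \right)} = - \frac{U}{4}$
$Q{\left(L,W \right)} = -13 - \frac{W L^{2}}{4}$ ($Q{\left(L,W \right)} = - \frac{L}{4} L W - 13 = - \frac{L^{2}}{4} W - 13 = - \frac{W L^{2}}{4} - 13 = -13 - \frac{W L^{2}}{4}$)
$4675 + Q{\left(-1,R \right)} = 4675 - \left(13 + \frac{37 \left(-1\right)^{2}}{4}\right) = 4675 - \left(13 + \frac{37}{4} \cdot 1\right) = 4675 - \frac{89}{4} = \frac{18611}{4}$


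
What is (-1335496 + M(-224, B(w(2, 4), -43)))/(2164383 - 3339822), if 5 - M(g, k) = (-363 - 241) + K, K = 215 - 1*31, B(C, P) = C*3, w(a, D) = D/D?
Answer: 1335071/1175439 ≈ 1.1358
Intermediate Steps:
w(a, D) = 1
B(C, P) = 3*C
K = 184 (K = 215 - 31 = 184)
M(g, k) = 425 (M(g, k) = 5 - ((-363 - 241) + 184) = 5 - (-604 + 184) = 5 - 1*(-420) = 5 + 420 = 425)
(-1335496 + M(-224, B(w(2, 4), -43)))/(2164383 - 3339822) = (-1335496 + 425)/(2164383 - 3339822) = -1335071/(-1175439) = -1335071*(-1/1175439) = 1335071/1175439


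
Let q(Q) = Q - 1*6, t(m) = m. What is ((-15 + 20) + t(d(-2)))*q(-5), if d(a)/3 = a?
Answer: 11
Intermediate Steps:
d(a) = 3*a
q(Q) = -6 + Q (q(Q) = Q - 6 = -6 + Q)
((-15 + 20) + t(d(-2)))*q(-5) = ((-15 + 20) + 3*(-2))*(-6 - 5) = (5 - 6)*(-11) = -1*(-11) = 11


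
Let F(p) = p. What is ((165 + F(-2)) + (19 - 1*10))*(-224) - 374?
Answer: -38902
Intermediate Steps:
((165 + F(-2)) + (19 - 1*10))*(-224) - 374 = ((165 - 2) + (19 - 1*10))*(-224) - 374 = (163 + (19 - 10))*(-224) - 374 = (163 + 9)*(-224) - 374 = 172*(-224) - 374 = -38528 - 374 = -38902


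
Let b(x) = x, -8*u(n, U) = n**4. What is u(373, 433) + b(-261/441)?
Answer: -948487053641/392 ≈ -2.4196e+9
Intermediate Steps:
u(n, U) = -n**4/8
u(373, 433) + b(-261/441) = -1/8*373**4 - 261/441 = -1/8*19356878641 - 261*1/441 = -19356878641/8 - 29/49 = -948487053641/392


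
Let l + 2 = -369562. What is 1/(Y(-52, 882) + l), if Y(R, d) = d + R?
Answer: -1/368734 ≈ -2.7120e-6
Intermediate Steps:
Y(R, d) = R + d
l = -369564 (l = -2 - 369562 = -369564)
1/(Y(-52, 882) + l) = 1/((-52 + 882) - 369564) = 1/(830 - 369564) = 1/(-368734) = -1/368734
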